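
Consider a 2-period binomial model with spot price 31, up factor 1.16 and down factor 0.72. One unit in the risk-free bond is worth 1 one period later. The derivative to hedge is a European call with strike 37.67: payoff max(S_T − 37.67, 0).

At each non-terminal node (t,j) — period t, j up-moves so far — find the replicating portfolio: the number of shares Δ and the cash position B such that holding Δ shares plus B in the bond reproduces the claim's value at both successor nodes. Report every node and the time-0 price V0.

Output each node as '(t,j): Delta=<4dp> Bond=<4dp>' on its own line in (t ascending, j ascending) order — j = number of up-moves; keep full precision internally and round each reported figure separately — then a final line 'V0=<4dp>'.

Risk-neutral probability p* = (R−d)/(u−d) = (1−0.72)/(1.16−0.72) = 0.6364.
At expiry t=2: V(2,0)=0.0000, V(2,1)=0.0000, V(2,2)=4.0436
(1,0): S=22.3200. Δ = (V_up−V_dn)/(S_up−S_dn) = (0.0000−0.0000)/(25.8912−16.0704) = 0.0000. V = [p*·0.0000 + (1−p*)·0.0000]/1 = 0.0000. B = V − Δ·S = 0.0000.
(1,1): S=35.9600. Δ = (V_up−V_dn)/(S_up−S_dn) = (4.0436−0.0000)/(41.7136−25.8912) = 0.2556. V = [p*·4.0436 + (1−p*)·0.0000]/1 = 2.5732. B = V − Δ·S = -6.6168.
(0,0): S=31.0000. Δ = (V_up−V_dn)/(S_up−S_dn) = (2.5732−0.0000)/(35.9600−22.3200) = 0.1887. V = [p*·2.5732 + (1−p*)·0.0000]/1 = 1.6375. B = V − Δ·S = -4.2107.
The time-0 hedge costs 1.6375, which is the no-arbitrage price.

(0,0): Delta=0.1887 Bond=-4.2107
(1,0): Delta=0.0000 Bond=0.0000
(1,1): Delta=0.2556 Bond=-6.6168
V0=1.6375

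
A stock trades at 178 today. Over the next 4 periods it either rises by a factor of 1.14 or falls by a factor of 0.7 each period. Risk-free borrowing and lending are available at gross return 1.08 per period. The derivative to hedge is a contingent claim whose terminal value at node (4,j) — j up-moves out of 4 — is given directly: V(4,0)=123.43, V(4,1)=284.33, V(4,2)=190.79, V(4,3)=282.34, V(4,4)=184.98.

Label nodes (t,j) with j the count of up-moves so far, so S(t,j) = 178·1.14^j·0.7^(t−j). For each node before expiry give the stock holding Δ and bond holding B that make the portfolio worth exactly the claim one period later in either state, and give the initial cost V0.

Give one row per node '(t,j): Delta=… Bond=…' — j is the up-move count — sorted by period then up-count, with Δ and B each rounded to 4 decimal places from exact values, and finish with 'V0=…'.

(0,0): Delta=-0.3941 Bond=232.2342
(1,0): Delta=0.7701 Bond=105.7598
(1,1): Delta=-0.5069 Bond=273.7161
(2,0): Delta=-1.4197 Bond=305.2160
(2,1): Delta=0.9824 Bond=84.0634
(2,2): Delta=-0.6513 Bond=329.0160
(3,0): Delta=5.9895 Bond=-122.7290
(3,1): Delta=-2.1381 Bond=401.0589
(3,2): Delta=1.2849 Bond=41.7984
(3,3): Delta=-0.8391 Bond=404.8434
V0=162.0894

Risk-neutral probability p* = (R−d)/(u−d) = (1.08−0.7)/(1.14−0.7) = 0.8636.
At expiry t=4: V(4,0)=123.4300, V(4,1)=284.3300, V(4,2)=190.7900, V(4,3)=282.3400, V(4,4)=184.9800
Node (3,0) S=61.0540: V=(p*·284.3300+(1−p*)·123.4300)/1.08=242.9529; Δ=(284.3300−123.4300)/(69.6016−42.7378)=5.9895; B=V−Δ·S=-122.7290
Node (3,1) S=99.4308: V=(p*·190.7900+(1−p*)·284.3300)/1.08=188.4680; Δ=(190.7900−284.3300)/(113.3511−69.6016)=-2.1381; B=V−Δ·S=401.0589
Node (3,2) S=161.9302: V=(p*·282.3400+(1−p*)·190.7900)/1.08=249.8666; Δ=(282.3400−190.7900)/(184.6004−113.3511)=1.2849; B=V−Δ·S=41.7984
Node (3,3) S=263.7148: V=(p*·184.9800+(1−p*)·282.3400)/1.08=183.5707; Δ=(184.9800−282.3400)/(300.6349−184.6004)=-0.8391; B=V−Δ·S=404.8434
Node (2,0) S=87.2200: V=(p*·188.4680+(1−p*)·242.9529)/1.08=181.3868; Δ=(188.4680−242.9529)/(99.4308−61.0540)=-1.4197; B=V−Δ·S=305.2160
Node (2,1) S=142.0440: V=(p*·249.8666+(1−p*)·188.4680)/1.08=223.6056; Δ=(249.8666−188.4680)/(161.9302−99.4308)=0.9824; B=V−Δ·S=84.0634
Node (2,2) S=231.3288: V=(p*·183.5707+(1−p*)·249.8666)/1.08=178.3436; Δ=(183.5707−249.8666)/(263.7148−161.9302)=-0.6513; B=V−Δ·S=329.0160
Node (1,0) S=124.6000: V=(p*·223.6056+(1−p*)·181.3868)/1.08=201.7116; Δ=(223.6056−181.3868)/(142.0440−87.2200)=0.7701; B=V−Δ·S=105.7598
Node (1,1) S=202.9200: V=(p*·178.3436+(1−p*)·223.6056)/1.08=170.8478; Δ=(178.3436−223.6056)/(231.3288−142.0440)=-0.5069; B=V−Δ·S=273.7161
Node (0,0) S=178.0000: V=(p*·170.8478+(1−p*)·201.7116)/1.08=162.0894; Δ=(170.8478−201.7116)/(202.9200−124.6000)=-0.3941; B=V−Δ·S=232.2342
The time-0 hedge costs 162.0894, which is the no-arbitrage price.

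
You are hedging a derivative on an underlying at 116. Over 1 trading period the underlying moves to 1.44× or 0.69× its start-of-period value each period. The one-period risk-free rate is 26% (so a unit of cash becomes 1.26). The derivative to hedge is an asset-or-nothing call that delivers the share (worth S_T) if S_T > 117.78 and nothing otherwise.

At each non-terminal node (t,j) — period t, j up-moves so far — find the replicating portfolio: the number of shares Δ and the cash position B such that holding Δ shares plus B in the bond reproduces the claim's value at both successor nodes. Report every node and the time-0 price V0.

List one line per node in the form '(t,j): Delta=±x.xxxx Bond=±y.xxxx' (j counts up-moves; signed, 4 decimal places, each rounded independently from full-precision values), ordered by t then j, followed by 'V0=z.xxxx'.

Since d<R<u, set p* = (R−d)/(u−d) = 0.7600; price each node as the discounted p*-expectation of its children.
Payoff layer (t=1): V(1,0)=0.0000, V(1,1)=167.0400
Node (0,0) S=116.0000: V=(p*·167.0400+(1−p*)·0.0000)/1.26=100.7543; Δ=(167.0400−0.0000)/(167.0400−80.0400)=1.9200; B=V−Δ·S=-121.9657
Each (Δ,B) replicates both successor values, so the strategy is self-financing and V0 is arbitrage-free.

(0,0): Delta=1.9200 Bond=-121.9657
V0=100.7543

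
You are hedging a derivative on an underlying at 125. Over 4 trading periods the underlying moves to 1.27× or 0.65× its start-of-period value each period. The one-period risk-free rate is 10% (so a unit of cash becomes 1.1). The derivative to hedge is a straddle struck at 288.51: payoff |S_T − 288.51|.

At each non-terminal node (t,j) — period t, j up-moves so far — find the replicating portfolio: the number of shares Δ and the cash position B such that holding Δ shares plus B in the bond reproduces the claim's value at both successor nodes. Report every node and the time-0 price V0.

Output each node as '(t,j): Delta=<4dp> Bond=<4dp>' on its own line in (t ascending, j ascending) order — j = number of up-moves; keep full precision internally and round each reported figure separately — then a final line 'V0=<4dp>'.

No-arbitrage ⇒ martingale measure with p* = (R−d)/(u−d) = 0.7258.
Payoff layer (t=4): V(4,0)=266.1967, V(4,1)=244.9133, V(4,2)=203.3287, V(4,3)=122.0789, V(4,4)=36.6708
(3,0): S=34.3281. Δ = (V_up−V_dn)/(S_up−S_dn) = (244.9133−266.1967)/(43.5967−22.3133) = -1.0000. V = [p*·244.9133 + (1−p*)·266.1967]/1.1 = 227.9537. B = V − Δ·S = 262.2818.
(3,1): S=67.0719. Δ = (V_up−V_dn)/(S_up−S_dn) = (203.3287−244.9133)/(85.1813−43.5967) = -1.0000. V = [p*·203.3287 + (1−p*)·244.9133]/1.1 = 195.2099. B = V − Δ·S = 262.2818.
(3,2): S=131.0481. Δ = (V_up−V_dn)/(S_up−S_dn) = (122.0789−203.3287)/(166.4311−85.1813) = -1.0000. V = [p*·122.0789 + (1−p*)·203.3287]/1.1 = 131.2337. B = V − Δ·S = 262.2818.
(3,3): S=256.0479. Δ = (V_up−V_dn)/(S_up−S_dn) = (36.6708−122.0789)/(325.1808−166.4311) = -0.5380. V = [p*·36.6708 + (1−p*)·122.0789]/1.1 = 54.6265. B = V − Δ·S = 192.3815.
(2,0): S=52.8125. Δ = (V_up−V_dn)/(S_up−S_dn) = (195.2099−227.9537)/(67.0719−34.3281) = -1.0000. V = [p*·195.2099 + (1−p*)·227.9537]/1.1 = 185.6255. B = V − Δ·S = 238.4380.
(2,1): S=103.1875. Δ = (V_up−V_dn)/(S_up−S_dn) = (131.2337−195.2099)/(131.0481−67.0719) = -1.0000. V = [p*·131.2337 + (1−p*)·195.2099]/1.1 = 135.2505. B = V − Δ·S = 238.4380.
(2,2): S=201.6125. Δ = (V_up−V_dn)/(S_up−S_dn) = (54.6265−131.2337)/(256.0479−131.0481) = -0.6129. V = [p*·54.6265 + (1−p*)·131.2337]/1.1 = 68.7561. B = V − Δ·S = 192.3161.
(1,0): S=81.2500. Δ = (V_up−V_dn)/(S_up−S_dn) = (135.2505−185.6255)/(103.1875−52.8125) = -1.0000. V = [p*·135.2505 + (1−p*)·185.6255]/1.1 = 135.5118. B = V − Δ·S = 216.7618.
(1,1): S=158.7500. Δ = (V_up−V_dn)/(S_up−S_dn) = (68.7561−135.2505)/(201.6125−103.1875) = -0.6756. V = [p*·68.7561 + (1−p*)·135.2505]/1.1 = 79.0804. B = V − Δ·S = 186.3295.
(0,0): S=125.0000. Δ = (V_up−V_dn)/(S_up−S_dn) = (79.0804−135.5118)/(158.7500−81.2500) = -0.7281. V = [p*·79.0804 + (1−p*)·135.5118]/1.1 = 85.9578. B = V − Δ·S = 176.9762.
The time-0 hedge costs 85.9578, which is the no-arbitrage price.

(0,0): Delta=-0.7281 Bond=176.9762
(1,0): Delta=-1.0000 Bond=216.7618
(1,1): Delta=-0.6756 Bond=186.3295
(2,0): Delta=-1.0000 Bond=238.4380
(2,1): Delta=-1.0000 Bond=238.4380
(2,2): Delta=-0.6129 Bond=192.3161
(3,0): Delta=-1.0000 Bond=262.2818
(3,1): Delta=-1.0000 Bond=262.2818
(3,2): Delta=-1.0000 Bond=262.2818
(3,3): Delta=-0.5380 Bond=192.3815
V0=85.9578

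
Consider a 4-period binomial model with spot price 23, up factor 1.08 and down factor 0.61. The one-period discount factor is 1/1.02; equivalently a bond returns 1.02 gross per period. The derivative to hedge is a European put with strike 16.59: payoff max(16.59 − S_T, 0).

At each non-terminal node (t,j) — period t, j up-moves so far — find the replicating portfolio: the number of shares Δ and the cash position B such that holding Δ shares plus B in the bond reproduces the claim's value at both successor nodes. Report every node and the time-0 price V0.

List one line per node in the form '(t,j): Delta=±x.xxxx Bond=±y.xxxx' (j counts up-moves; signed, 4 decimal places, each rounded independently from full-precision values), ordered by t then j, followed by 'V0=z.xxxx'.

(0,0): Delta=-0.1845 Bond=4.7736
(1,0): Delta=-0.8798 Bond=14.6245
(1,1): Delta=-0.1270 Bond=3.4415
(2,0): Delta=-1.0000 Bond=15.9458
(2,1): Delta=-0.8699 Bond=14.7664
(2,2): Delta=-0.0656 Bond=1.8630
(3,0): Delta=-1.0000 Bond=16.2647
(3,1): Delta=-1.0000 Bond=16.2647
(3,2): Delta=-0.8591 Bond=14.8857
(3,3): Delta=0.0000 Bond=0.0000
V0=0.5310

Under the risk-neutral measure, an up-move has probability p* = (R−d)/(u−d) = 0.8723 and values discount at R = 1.02.
Payoff layer (t=4): V(4,0)=13.4055, V(4,1)=10.9518, V(4,2)=6.6076, V(4,3)=0.0000, V(4,4)=0.0000
  t=3,j=0: stock 5.2206 → up 5.6382 (V=10.9518), down 3.1845 (V=13.4055). Price 11.0441; hedge Δ=-1.0000, bond B=16.2647.
  t=3,j=1: stock 9.2430 → up 9.9824 (V=6.6076), down 5.6382 (V=10.9518). Price 7.0217; hedge Δ=-1.0000, bond B=16.2647.
  t=3,j=2: stock 16.3646 → up 17.6738 (V=0.0000), down 9.9824 (V=6.6076). Price 0.8270; hedge Δ=-0.8591, bond B=14.8857.
  t=3,j=3: stock 28.9734 → up 31.2912 (V=0.0000), down 17.6738 (V=0.0000). Price 0.0000; hedge Δ=0.0000, bond B=0.0000.
  t=2,j=0: stock 8.5583 → up 9.2430 (V=7.0217), down 5.2206 (V=11.0441). Price 7.3875; hedge Δ=-1.0000, bond B=15.9458.
  t=2,j=1: stock 15.1524 → up 16.3646 (V=0.8270), down 9.2430 (V=7.0217). Price 1.5861; hedge Δ=-0.8699, bond B=14.7664.
  t=2,j=2: stock 26.8272 → up 28.9734 (V=0.0000), down 16.3646 (V=0.8270). Price 0.1035; hedge Δ=-0.0656, bond B=1.8630.
  t=1,j=0: stock 14.0300 → up 15.1524 (V=1.5861), down 8.5583 (V=7.3875). Price 2.2811; hedge Δ=-0.8798, bond B=14.6245.
  t=1,j=1: stock 24.8400 → up 26.8272 (V=0.1035), down 15.1524 (V=1.5861). Price 0.2870; hedge Δ=-0.1270, bond B=3.4415.
  t=0,j=0: stock 23.0000 → up 24.8400 (V=0.2870), down 14.0300 (V=2.2811). Price 0.5310; hedge Δ=-0.1845, bond B=4.7736.
Root portfolio cost Δ·23+B reproduces V0=0.5310.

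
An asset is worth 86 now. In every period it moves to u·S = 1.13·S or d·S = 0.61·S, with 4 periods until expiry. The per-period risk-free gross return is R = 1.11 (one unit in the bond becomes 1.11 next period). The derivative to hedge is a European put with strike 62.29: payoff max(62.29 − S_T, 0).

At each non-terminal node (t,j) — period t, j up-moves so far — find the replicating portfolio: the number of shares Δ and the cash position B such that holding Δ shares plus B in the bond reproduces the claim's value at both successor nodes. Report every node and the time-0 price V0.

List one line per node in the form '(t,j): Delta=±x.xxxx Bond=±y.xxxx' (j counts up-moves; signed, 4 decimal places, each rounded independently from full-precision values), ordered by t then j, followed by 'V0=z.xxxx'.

(0,0): Delta=-0.0387 Bond=3.4497
(1,0): Delta=-0.6313 Bond=34.9158
(1,1): Delta=-0.0259 Bond=2.5857
(2,0): Delta=-1.0000 Bond=50.5560
(2,1): Delta=-0.6233 Bond=38.2846
(2,2): Delta=-0.0130 Bond=1.4536
(3,0): Delta=-1.0000 Bond=56.1171
(3,1): Delta=-1.0000 Bond=56.1171
(3,2): Delta=-0.6152 Bond=41.9510
(3,3): Delta=0.0000 Bond=0.0000
V0=0.1217

Since d<R<u, set p* = (R−d)/(u−d) = 0.9615; price each node as the discounted p*-expectation of its children.
Payoff layer (t=4): V(4,0)=50.3826, V(4,1)=40.2320, V(4,2)=21.4284, V(4,3)=0.0000, V(4,4)=0.0000
Node (3,0) S=19.5204: V=(p*·40.2320+(1−p*)·50.3826)/1.11=36.5968; Δ=(40.2320−50.3826)/(22.0580−11.9074)=-1.0000; B=V−Δ·S=56.1171
Node (3,1) S=36.1607: V=(p*·21.4284+(1−p*)·40.2320)/1.11=19.9564; Δ=(21.4284−40.2320)/(40.8616−22.0580)=-1.0000; B=V−Δ·S=56.1171
Node (3,2) S=66.9862: V=(p*·0.0000+(1−p*)·21.4284)/1.11=0.7425; Δ=(0.0000−21.4284)/(75.6944−40.8616)=-0.6152; B=V−Δ·S=41.9510
Node (3,3) S=124.0891: V=(p*·0.0000+(1−p*)·0.0000)/1.11=0.0000; Δ=(0.0000−0.0000)/(140.2207−75.6944)=0.0000; B=V−Δ·S=0.0000
Node (2,0) S=32.0006: V=(p*·19.9564+(1−p*)·36.5968)/1.11=18.5554; Δ=(19.9564−36.5968)/(36.1607−19.5204)=-1.0000; B=V−Δ·S=50.5560
Node (2,1) S=59.2798: V=(p*·0.7425+(1−p*)·19.9564)/1.11=1.3347; Δ=(0.7425−19.9564)/(66.9862−36.1607)=-0.6233; B=V−Δ·S=38.2846
Node (2,2) S=109.8134: V=(p*·0.0000+(1−p*)·0.7425)/1.11=0.0257; Δ=(0.0000−0.7425)/(124.0891−66.9862)=-0.0130; B=V−Δ·S=1.4536
Node (1,0) S=52.4600: V=(p*·1.3347+(1−p*)·18.5554)/1.11=1.7991; Δ=(1.3347−18.5554)/(59.2798−32.0006)=-0.6313; B=V−Δ·S=34.9158
Node (1,1) S=97.1800: V=(p*·0.0257+(1−p*)·1.3347)/1.11=0.0685; Δ=(0.0257−1.3347)/(109.8134−59.2798)=-0.0259; B=V−Δ·S=2.5857
Node (0,0) S=86.0000: V=(p*·0.0685+(1−p*)·1.7991)/1.11=0.1217; Δ=(0.0685−1.7991)/(97.1800−52.4600)=-0.0387; B=V−Δ·S=3.4497
Self-financing check: at every node Δ·S+B equals the discounted successor values.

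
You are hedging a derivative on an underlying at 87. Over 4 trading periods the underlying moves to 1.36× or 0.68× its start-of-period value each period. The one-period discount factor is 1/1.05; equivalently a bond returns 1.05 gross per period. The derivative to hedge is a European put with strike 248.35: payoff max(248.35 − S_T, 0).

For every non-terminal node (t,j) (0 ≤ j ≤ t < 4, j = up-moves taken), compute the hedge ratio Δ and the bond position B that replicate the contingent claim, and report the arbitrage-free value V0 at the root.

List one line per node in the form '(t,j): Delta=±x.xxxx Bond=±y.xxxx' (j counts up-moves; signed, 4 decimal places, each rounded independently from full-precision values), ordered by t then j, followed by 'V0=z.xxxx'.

Since d<R<u, set p* = (R−d)/(u−d) = 0.5441; price each node as the discounted p*-expectation of its children.
Payoff layer (t=4): V(4,0)=229.7482, V(4,1)=211.1464, V(4,2)=173.9428, V(4,3)=99.5356, V(4,4)=0.0000
  t=3,j=0: stock 27.3556 → up 37.2036 (V=211.1464), down 18.6018 (V=229.7482). Price 209.1682; hedge Δ=-1.0000, bond B=236.5238.
  t=3,j=1: stock 54.7112 → up 74.4072 (V=173.9428), down 37.2036 (V=211.1464). Price 181.8126; hedge Δ=-1.0000, bond B=236.5238.
  t=3,j=2: stock 109.4223 → up 148.8144 (V=99.5356), down 74.4072 (V=173.9428). Price 127.1015; hedge Δ=-1.0000, bond B=236.5238.
  t=3,j=3: stock 218.8447 → up 297.6288 (V=0.0000), down 148.8144 (V=99.5356). Price 43.2157; hedge Δ=-0.6689, bond B=189.5917.
  t=2,j=0: stock 40.2288 → up 54.7112 (V=181.8126), down 27.3556 (V=209.1682). Price 185.0320; hedge Δ=-1.0000, bond B=225.2608.
  t=2,j=1: stock 80.4576 → up 109.4223 (V=127.1015), down 54.7112 (V=181.8126). Price 144.8032; hedge Δ=-1.0000, bond B=225.2608.
  t=2,j=2: stock 160.9152 → up 218.8447 (V=43.2157), down 109.4223 (V=127.1015). Price 77.5788; hedge Δ=-0.7666, bond B=200.9402.
  t=1,j=0: stock 59.1600 → up 80.4576 (V=144.8032), down 40.2288 (V=185.0320). Price 155.3741; hedge Δ=-1.0000, bond B=214.5341.
  t=1,j=1: stock 118.3200 → up 160.9152 (V=77.5788), down 80.4576 (V=144.8032). Price 103.0716; hedge Δ=-0.8355, bond B=201.9310.
  t=0,j=0: stock 87.0000 → up 118.3200 (V=103.0716), down 59.1600 (V=155.3741). Price 120.8718; hedge Δ=-0.8841, bond B=197.7871.
Self-financing check: at every node Δ·S+B equals the discounted successor values.

(0,0): Delta=-0.8841 Bond=197.7871
(1,0): Delta=-1.0000 Bond=214.5341
(1,1): Delta=-0.8355 Bond=201.9310
(2,0): Delta=-1.0000 Bond=225.2608
(2,1): Delta=-1.0000 Bond=225.2608
(2,2): Delta=-0.7666 Bond=200.9402
(3,0): Delta=-1.0000 Bond=236.5238
(3,1): Delta=-1.0000 Bond=236.5238
(3,2): Delta=-1.0000 Bond=236.5238
(3,3): Delta=-0.6689 Bond=189.5917
V0=120.8718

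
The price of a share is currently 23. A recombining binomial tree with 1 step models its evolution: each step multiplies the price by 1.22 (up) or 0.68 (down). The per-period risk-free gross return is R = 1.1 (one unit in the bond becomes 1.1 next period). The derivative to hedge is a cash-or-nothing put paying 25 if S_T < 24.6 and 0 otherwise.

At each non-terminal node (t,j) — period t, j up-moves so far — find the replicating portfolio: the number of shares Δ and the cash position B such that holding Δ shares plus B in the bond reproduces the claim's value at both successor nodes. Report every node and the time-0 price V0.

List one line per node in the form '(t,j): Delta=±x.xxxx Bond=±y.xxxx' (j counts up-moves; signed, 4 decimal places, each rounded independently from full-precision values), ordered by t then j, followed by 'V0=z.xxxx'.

(0,0): Delta=-2.0129 Bond=51.3468
V0=5.0505

No-arbitrage ⇒ martingale measure with p* = (R−d)/(u−d) = 0.7778.
Payoff layer (t=1): V(1,0)=25.0000, V(1,1)=0.0000
  t=0,j=0: stock 23.0000 → up 28.0600 (V=0.0000), down 15.6400 (V=25.0000). Price 5.0505; hedge Δ=-2.0129, bond B=51.3468.
Root portfolio cost Δ·23+B reproduces V0=5.0505.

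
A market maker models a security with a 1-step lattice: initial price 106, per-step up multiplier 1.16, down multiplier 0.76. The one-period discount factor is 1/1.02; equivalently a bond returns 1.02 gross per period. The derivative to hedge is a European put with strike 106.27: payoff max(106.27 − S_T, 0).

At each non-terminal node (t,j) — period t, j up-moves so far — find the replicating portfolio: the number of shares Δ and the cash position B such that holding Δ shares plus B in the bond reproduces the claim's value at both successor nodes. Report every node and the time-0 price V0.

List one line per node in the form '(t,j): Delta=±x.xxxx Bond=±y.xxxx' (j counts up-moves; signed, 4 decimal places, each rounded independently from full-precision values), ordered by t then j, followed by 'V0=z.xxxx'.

(0,0): Delta=-0.6064 Bond=73.0971
V0=8.8221

Under the risk-neutral measure, an up-move has probability p* = (R−d)/(u−d) = 0.6500 and values discount at R = 1.02.
At expiry t=1: V(1,0)=25.7100, V(1,1)=0.0000
Node (0,0) S=106.0000: V=(p*·0.0000+(1−p*)·25.7100)/1.02=8.8221; Δ=(0.0000−25.7100)/(122.9600−80.5600)=-0.6064; B=V−Δ·S=73.0971
Check: Δ(0,0)·S0 + B(0,0) = 8.8221 = V0.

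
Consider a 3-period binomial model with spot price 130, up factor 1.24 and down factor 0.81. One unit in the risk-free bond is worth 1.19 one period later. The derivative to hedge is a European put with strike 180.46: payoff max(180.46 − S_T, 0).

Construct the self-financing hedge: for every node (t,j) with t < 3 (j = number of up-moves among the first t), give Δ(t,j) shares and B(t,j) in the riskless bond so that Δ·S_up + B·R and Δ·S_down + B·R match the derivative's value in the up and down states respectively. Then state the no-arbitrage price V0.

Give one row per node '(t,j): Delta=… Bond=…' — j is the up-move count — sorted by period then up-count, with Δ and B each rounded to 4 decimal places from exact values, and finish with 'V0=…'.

Risk-neutral probability p* = (R−d)/(u−d) = (1.19−0.81)/(1.24−0.81) = 0.8837.
Terminal values V(3,·): V(3,0)=111.3727, V(3,1)=74.6967, V(3,2)=18.5507, V(3,3)=0.0000
(2,0): S=85.2930. Δ = (V_up−V_dn)/(S_up−S_dn) = (74.6967−111.3727)/(105.7633−69.0873) = -1.0000. V = [p*·74.6967 + (1−p*)·111.3727]/1.19 = 66.3541. B = V − Δ·S = 151.6471.
(2,1): S=130.5720. Δ = (V_up−V_dn)/(S_up−S_dn) = (18.5507−74.6967)/(161.9093−105.7633) = -1.0000. V = [p*·18.5507 + (1−p*)·74.6967]/1.19 = 21.0751. B = V − Δ·S = 151.6471.
(2,2): S=199.8880. Δ = (V_up−V_dn)/(S_up−S_dn) = (0.0000−18.5507)/(247.8611−161.9093) = -0.2158. V = [p*·0.0000 + (1−p*)·18.5507]/1.19 = 1.8127. B = V − Δ·S = 44.9539.
(1,0): S=105.3000. Δ = (V_up−V_dn)/(S_up−S_dn) = (21.0751−66.3541)/(130.5720−85.2930) = -1.0000. V = [p*·21.0751 + (1−p*)·66.3541]/1.19 = 22.1345. B = V − Δ·S = 127.4345.
(1,1): S=161.2000. Δ = (V_up−V_dn)/(S_up−S_dn) = (1.8127−21.0751)/(199.8880−130.5720) = -0.2779. V = [p*·1.8127 + (1−p*)·21.0751]/1.19 = 3.4054. B = V − Δ·S = 48.2017.
(0,0): S=130.0000. Δ = (V_up−V_dn)/(S_up−S_dn) = (3.4054−22.1345)/(161.2000−105.3000) = -0.3350. V = [p*·3.4054 + (1−p*)·22.1345]/1.19 = 4.6918. B = V − Δ·S = 48.2478.
Each (Δ,B) replicates both successor values, so the strategy is self-financing and V0 is arbitrage-free.

(0,0): Delta=-0.3350 Bond=48.2478
(1,0): Delta=-1.0000 Bond=127.4345
(1,1): Delta=-0.2779 Bond=48.2017
(2,0): Delta=-1.0000 Bond=151.6471
(2,1): Delta=-1.0000 Bond=151.6471
(2,2): Delta=-0.2158 Bond=44.9539
V0=4.6918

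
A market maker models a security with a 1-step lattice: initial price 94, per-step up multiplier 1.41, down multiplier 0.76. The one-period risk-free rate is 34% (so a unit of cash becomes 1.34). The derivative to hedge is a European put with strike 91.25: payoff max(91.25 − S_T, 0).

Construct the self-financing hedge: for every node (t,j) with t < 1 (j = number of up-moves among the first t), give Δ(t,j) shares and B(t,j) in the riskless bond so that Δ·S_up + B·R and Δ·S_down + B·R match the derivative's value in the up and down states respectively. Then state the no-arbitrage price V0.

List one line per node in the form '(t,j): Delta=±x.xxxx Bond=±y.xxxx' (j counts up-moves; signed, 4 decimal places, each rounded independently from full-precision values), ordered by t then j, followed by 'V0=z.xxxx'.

Risk-neutral probability p* = (R−d)/(u−d) = (1.34−0.76)/(1.41−0.76) = 0.8923.
Payoff layer (t=1): V(1,0)=19.8100, V(1,1)=0.0000
(0,0): S=94.0000. Δ = (V_up−V_dn)/(S_up−S_dn) = (0.0000−19.8100)/(132.5400−71.4400) = -0.3242. V = [p*·0.0000 + (1−p*)·19.8100]/1.34 = 1.5921. B = V − Δ·S = 32.0690.
Each (Δ,B) replicates both successor values, so the strategy is self-financing and V0 is arbitrage-free.

(0,0): Delta=-0.3242 Bond=32.0690
V0=1.5921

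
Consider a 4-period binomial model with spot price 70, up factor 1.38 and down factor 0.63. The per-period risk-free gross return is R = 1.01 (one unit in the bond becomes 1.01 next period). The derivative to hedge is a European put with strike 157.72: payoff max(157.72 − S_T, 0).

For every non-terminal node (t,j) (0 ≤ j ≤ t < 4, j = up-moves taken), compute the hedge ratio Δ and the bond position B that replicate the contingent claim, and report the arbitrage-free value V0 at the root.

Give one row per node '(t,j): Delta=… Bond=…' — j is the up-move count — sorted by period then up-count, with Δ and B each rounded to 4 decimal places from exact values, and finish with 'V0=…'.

Risk-neutral probability p* = (R−d)/(u−d) = (1.01−0.63)/(1.38−0.63) = 0.5067.
Terminal values V(4,·): V(4,0)=146.6929, V(4,1)=133.5655, V(4,2)=104.8101, V(4,3)=41.8220, V(4,4)=0.0000
(3,0): S=17.5033. Δ = (V_up−V_dn)/(S_up−S_dn) = (133.5655−146.6929)/(24.1545−11.0271) = -1.0000. V = [p*·133.5655 + (1−p*)·146.6929]/1.01 = 138.6551. B = V − Δ·S = 156.1584.
(3,1): S=38.3405. Δ = (V_up−V_dn)/(S_up−S_dn) = (104.8101−133.5655)/(52.9099−24.1545) = -1.0000. V = [p*·104.8101 + (1−p*)·133.5655]/1.01 = 117.8179. B = V − Δ·S = 156.1584.
(3,2): S=83.9840. Δ = (V_up−V_dn)/(S_up−S_dn) = (41.8220−104.8101)/(115.8980−52.9099) = -1.0000. V = [p*·41.8220 + (1−p*)·104.8101]/1.01 = 72.1744. B = V − Δ·S = 156.1584.
(3,3): S=183.9650. Δ = (V_up−V_dn)/(S_up−S_dn) = (0.0000−41.8220)/(253.8718−115.8980) = -0.3031. V = [p*·0.0000 + (1−p*)·41.8220]/1.01 = 20.4279. B = V − Δ·S = 76.1906.
(2,0): S=27.7830. Δ = (V_up−V_dn)/(S_up−S_dn) = (117.8179−138.6551)/(38.3405−17.5033) = -1.0000. V = [p*·117.8179 + (1−p*)·138.6551]/1.01 = 126.8293. B = V − Δ·S = 154.6123.
(2,1): S=60.8580. Δ = (V_up−V_dn)/(S_up−S_dn) = (72.1744−117.8179)/(83.9840−38.3405) = -1.0000. V = [p*·72.1744 + (1−p*)·117.8179]/1.01 = 93.7543. B = V − Δ·S = 154.6123.
(2,2): S=133.3080. Δ = (V_up−V_dn)/(S_up−S_dn) = (20.4279−72.1744)/(183.9650−83.9840) = -0.5176. V = [p*·20.4279 + (1−p*)·72.1744]/1.01 = 45.5012. B = V − Δ·S = 114.4964.
(1,0): S=44.1000. Δ = (V_up−V_dn)/(S_up−S_dn) = (93.7543−126.8293)/(60.8580−27.7830) = -1.0000. V = [p*·93.7543 + (1−p*)·126.8293]/1.01 = 108.9815. B = V − Δ·S = 153.0815.
(1,1): S=96.6000. Δ = (V_up−V_dn)/(S_up−S_dn) = (45.5012−93.7543)/(133.3080−60.8580) = -0.6660. V = [p*·45.5012 + (1−p*)·93.7543]/1.01 = 68.6198. B = V − Δ·S = 132.9574.
(0,0): S=70.0000. Δ = (V_up−V_dn)/(S_up−S_dn) = (68.6198−108.9815)/(96.6000−44.1000) = -0.7688. V = [p*·68.6198 + (1−p*)·108.9815]/1.01 = 87.6550. B = V − Δ·S = 141.4705.
Root portfolio cost Δ·70+B reproduces V0=87.6550.

(0,0): Delta=-0.7688 Bond=141.4705
(1,0): Delta=-1.0000 Bond=153.0815
(1,1): Delta=-0.6660 Bond=132.9574
(2,0): Delta=-1.0000 Bond=154.6123
(2,1): Delta=-1.0000 Bond=154.6123
(2,2): Delta=-0.5176 Bond=114.4964
(3,0): Delta=-1.0000 Bond=156.1584
(3,1): Delta=-1.0000 Bond=156.1584
(3,2): Delta=-1.0000 Bond=156.1584
(3,3): Delta=-0.3031 Bond=76.1906
V0=87.6550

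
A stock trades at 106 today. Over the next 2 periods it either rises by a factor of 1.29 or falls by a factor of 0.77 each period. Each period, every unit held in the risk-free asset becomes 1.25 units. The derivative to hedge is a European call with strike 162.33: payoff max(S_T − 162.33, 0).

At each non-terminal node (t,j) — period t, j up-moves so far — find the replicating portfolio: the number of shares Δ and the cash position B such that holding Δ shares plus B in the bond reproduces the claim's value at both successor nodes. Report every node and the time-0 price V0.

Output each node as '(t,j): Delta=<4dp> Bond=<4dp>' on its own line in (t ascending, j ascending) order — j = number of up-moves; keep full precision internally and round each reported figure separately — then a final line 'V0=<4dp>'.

Risk-neutral probability p* = (R−d)/(u−d) = (1.25−0.77)/(1.29−0.77) = 0.9231.
At expiry t=2: V(2,0)=0.0000, V(2,1)=0.0000, V(2,2)=14.0646
(1,0): S=81.6200. Δ = (V_up−V_dn)/(S_up−S_dn) = (0.0000−0.0000)/(105.2898−62.8474) = 0.0000. V = [p*·0.0000 + (1−p*)·0.0000]/1.25 = 0.0000. B = V − Δ·S = 0.0000.
(1,1): S=136.7400. Δ = (V_up−V_dn)/(S_up−S_dn) = (14.0646−0.0000)/(176.3946−105.2898) = 0.1978. V = [p*·14.0646 + (1−p*)·0.0000]/1.25 = 10.3862. B = V − Δ·S = -16.6611.
(0,0): S=106.0000. Δ = (V_up−V_dn)/(S_up−S_dn) = (10.3862−0.0000)/(136.7400−81.6200) = 0.1884. V = [p*·10.3862 + (1−p*)·0.0000]/1.25 = 7.6698. B = V − Δ·S = -12.3036.
The time-0 hedge costs 7.6698, which is the no-arbitrage price.

(0,0): Delta=0.1884 Bond=-12.3036
(1,0): Delta=0.0000 Bond=0.0000
(1,1): Delta=0.1978 Bond=-16.6611
V0=7.6698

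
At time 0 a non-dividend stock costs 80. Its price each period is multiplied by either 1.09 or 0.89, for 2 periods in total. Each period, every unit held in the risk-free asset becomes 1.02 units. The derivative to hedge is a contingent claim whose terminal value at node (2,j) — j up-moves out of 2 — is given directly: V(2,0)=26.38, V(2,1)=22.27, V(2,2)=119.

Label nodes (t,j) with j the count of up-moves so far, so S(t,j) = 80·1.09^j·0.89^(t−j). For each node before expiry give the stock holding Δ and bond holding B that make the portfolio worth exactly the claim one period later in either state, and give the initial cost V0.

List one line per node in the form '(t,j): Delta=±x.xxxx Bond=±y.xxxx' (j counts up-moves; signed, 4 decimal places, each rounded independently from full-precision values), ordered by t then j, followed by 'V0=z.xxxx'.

(0,0): Delta=3.7645 Bond=-239.9863
(1,0): Delta=-0.2886 Bond=43.7936
(1,1): Delta=5.5464 Bond=-400.1750
V0=61.1706

The replicating-portfolio and risk-neutral prices coincide; use p* = (1.02−0.89)/(1.09−0.89) = 0.6500 for the latter.
Payoff layer (t=2): V(2,0)=26.3800, V(2,1)=22.2700, V(2,2)=119.0000
Node (1,0) S=71.2000: V=(p*·22.2700+(1−p*)·26.3800)/1.02=23.2436; Δ=(22.2700−26.3800)/(77.6080−63.3680)=-0.2886; B=V−Δ·S=43.7936
Node (1,1) S=87.2000: V=(p*·119.0000+(1−p*)·22.2700)/1.02=83.4750; Δ=(119.0000−22.2700)/(95.0480−77.6080)=5.5464; B=V−Δ·S=-400.1750
Node (0,0) S=80.0000: V=(p*·83.4750+(1−p*)·23.2436)/1.02=61.1706; Δ=(83.4750−23.2436)/(87.2000−71.2000)=3.7645; B=V−Δ·S=-239.9863
Each (Δ,B) replicates both successor values, so the strategy is self-financing and V0 is arbitrage-free.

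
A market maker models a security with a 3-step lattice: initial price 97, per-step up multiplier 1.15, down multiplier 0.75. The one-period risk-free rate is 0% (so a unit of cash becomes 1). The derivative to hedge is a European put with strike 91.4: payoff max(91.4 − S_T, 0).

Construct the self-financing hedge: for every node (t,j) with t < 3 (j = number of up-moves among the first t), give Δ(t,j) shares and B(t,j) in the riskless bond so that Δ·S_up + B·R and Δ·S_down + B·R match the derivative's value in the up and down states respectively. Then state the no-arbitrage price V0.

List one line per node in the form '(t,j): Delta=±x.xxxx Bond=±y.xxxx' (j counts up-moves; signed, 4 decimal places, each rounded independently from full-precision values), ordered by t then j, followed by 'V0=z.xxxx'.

(0,0): Delta=-0.4253 Bond=51.4677
(1,0): Delta=-0.8967 Bond=85.7611
(1,1): Delta=-0.2408 Bond=30.8917
(2,0): Delta=-1.0000 Bond=91.4000
(2,1): Delta=-0.8562 Bond=82.3777
(2,2): Delta=0.0000 Bond=0.0000
V0=10.2170

Under the risk-neutral measure, an up-move has probability p* = (R−d)/(u−d) = 0.6250 and values discount at R = 1.
Terminal payoffs: V(3,0)=50.4781, V(3,1)=28.6531, V(3,2)=0.0000, V(3,3)=0.0000
(2,0): S=54.5625. Δ = (V_up−V_dn)/(S_up−S_dn) = (28.6531−50.4781)/(62.7469−40.9219) = -1.0000. V = [p*·28.6531 + (1−p*)·50.4781]/1 = 36.8375. B = V − Δ·S = 91.4000.
(2,1): S=83.6625. Δ = (V_up−V_dn)/(S_up−S_dn) = (0.0000−28.6531)/(96.2119−62.7469) = -0.8562. V = [p*·0.0000 + (1−p*)·28.6531]/1 = 10.7449. B = V − Δ·S = 82.3777.
(2,2): S=128.2825. Δ = (V_up−V_dn)/(S_up−S_dn) = (0.0000−0.0000)/(147.5249−96.2119) = 0.0000. V = [p*·0.0000 + (1−p*)·0.0000]/1 = 0.0000. B = V − Δ·S = 0.0000.
(1,0): S=72.7500. Δ = (V_up−V_dn)/(S_up−S_dn) = (10.7449−36.8375)/(83.6625−54.5625) = -0.8967. V = [p*·10.7449 + (1−p*)·36.8375]/1 = 20.5296. B = V − Δ·S = 85.7611.
(1,1): S=111.5500. Δ = (V_up−V_dn)/(S_up−S_dn) = (0.0000−10.7449)/(128.2825−83.6625) = -0.2408. V = [p*·0.0000 + (1−p*)·10.7449]/1 = 4.0293. B = V − Δ·S = 30.8917.
(0,0): S=97.0000. Δ = (V_up−V_dn)/(S_up−S_dn) = (4.0293−20.5296)/(111.5500−72.7500) = -0.4253. V = [p*·4.0293 + (1−p*)·20.5296]/1 = 10.2170. B = V − Δ·S = 51.4677.
Root portfolio cost Δ·97+B reproduces V0=10.2170.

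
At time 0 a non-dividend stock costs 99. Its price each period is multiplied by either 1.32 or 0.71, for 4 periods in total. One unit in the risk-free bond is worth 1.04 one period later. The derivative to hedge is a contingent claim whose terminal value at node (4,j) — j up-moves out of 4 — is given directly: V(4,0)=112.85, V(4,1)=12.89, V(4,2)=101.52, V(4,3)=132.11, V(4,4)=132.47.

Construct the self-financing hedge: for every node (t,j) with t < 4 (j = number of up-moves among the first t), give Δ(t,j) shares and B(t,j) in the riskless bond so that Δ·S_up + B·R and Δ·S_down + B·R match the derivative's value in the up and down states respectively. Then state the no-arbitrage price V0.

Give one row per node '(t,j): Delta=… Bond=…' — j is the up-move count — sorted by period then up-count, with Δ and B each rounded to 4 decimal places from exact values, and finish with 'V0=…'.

(0,0): Delta=0.4862 Bond=33.0924
(1,0): Delta=0.6880 Bond=20.2250
(1,1): Delta=0.3940 Bond=46.4571
(2,0): Delta=0.0652 Bond=52.1180
(2,1): Delta=0.9723 Bond=-5.3403
(2,2): Delta=0.1301 Bond=93.8414
(3,0): Delta=-4.6247 Bond=220.3816
(3,1): Delta=2.2056 Bond=-86.7976
(3,2): Delta=0.4095 Bond=63.3800
(3,3): Delta=0.0026 Bond=126.6259
V0=81.2216

Risk-neutral probability p* = (R−d)/(u−d) = (1.04−0.71)/(1.32−0.71) = 0.5410.
Terminal payoffs: V(4,0)=112.8500, V(4,1)=12.8900, V(4,2)=101.5200, V(4,3)=132.1100, V(4,4)=132.4700
(3,0): S=35.4332. Δ = (V_up−V_dn)/(S_up−S_dn) = (12.8900−112.8500)/(46.7718−25.1576) = -4.6247. V = [p*·12.8900 + (1−p*)·112.8500]/1.04 = 56.5128. B = V − Δ·S = 220.3816.
(3,1): S=65.8758. Δ = (V_up−V_dn)/(S_up−S_dn) = (101.5200−12.8900)/(86.9560−46.7718) = 2.2056. V = [p*·101.5200 + (1−p*)·12.8900]/1.04 = 58.4975. B = V − Δ·S = -86.7976.
(3,2): S=122.4733. Δ = (V_up−V_dn)/(S_up−S_dn) = (132.1100−101.5200)/(161.6648−86.9560) = 0.4095. V = [p*·132.1100 + (1−p*)·101.5200]/1.04 = 113.5276. B = V − Δ·S = 63.3800.
(3,3): S=227.6968. Δ = (V_up−V_dn)/(S_up−S_dn) = (132.4700−132.1100)/(300.5598−161.6648) = 0.0026. V = [p*·132.4700 + (1−p*)·132.1100]/1.04 = 127.2161. B = V − Δ·S = 126.6259.
(2,0): S=49.9059. Δ = (V_up−V_dn)/(S_up−S_dn) = (58.4975−56.5128)/(65.8758−35.4332) = 0.0652. V = [p*·58.4975 + (1−p*)·56.5128]/1.04 = 55.3716. B = V − Δ·S = 52.1180.
(2,1): S=92.7828. Δ = (V_up−V_dn)/(S_up−S_dn) = (113.5276−58.4975)/(122.4733−65.8758) = 0.9723. V = [p*·113.5276 + (1−p*)·58.4975]/1.04 = 84.8729. B = V − Δ·S = -5.3403.
(2,2): S=172.4976. Δ = (V_up−V_dn)/(S_up−S_dn) = (127.2161−113.5276)/(227.6968−122.4733) = 0.1301. V = [p*·127.2161 + (1−p*)·113.5276]/1.04 = 116.2816. B = V − Δ·S = 93.8414.
(1,0): S=70.2900. Δ = (V_up−V_dn)/(S_up−S_dn) = (84.8729−55.3716)/(92.7828−49.9059) = 0.6880. V = [p*·84.8729 + (1−p*)·55.3716]/1.04 = 68.5878. B = V − Δ·S = 20.2250.
(1,1): S=130.6800. Δ = (V_up−V_dn)/(S_up−S_dn) = (116.2816−84.8729)/(172.4976−92.7828) = 0.3940. V = [p*·116.2816 + (1−p*)·84.8729]/1.04 = 97.9466. B = V − Δ·S = 46.4571.
(0,0): S=99.0000. Δ = (V_up−V_dn)/(S_up−S_dn) = (97.9466−68.5878)/(130.6800−70.2900) = 0.4862. V = [p*·97.9466 + (1−p*)·68.5878]/1.04 = 81.2216. B = V − Δ·S = 33.0924.
The time-0 hedge costs 81.2216, which is the no-arbitrage price.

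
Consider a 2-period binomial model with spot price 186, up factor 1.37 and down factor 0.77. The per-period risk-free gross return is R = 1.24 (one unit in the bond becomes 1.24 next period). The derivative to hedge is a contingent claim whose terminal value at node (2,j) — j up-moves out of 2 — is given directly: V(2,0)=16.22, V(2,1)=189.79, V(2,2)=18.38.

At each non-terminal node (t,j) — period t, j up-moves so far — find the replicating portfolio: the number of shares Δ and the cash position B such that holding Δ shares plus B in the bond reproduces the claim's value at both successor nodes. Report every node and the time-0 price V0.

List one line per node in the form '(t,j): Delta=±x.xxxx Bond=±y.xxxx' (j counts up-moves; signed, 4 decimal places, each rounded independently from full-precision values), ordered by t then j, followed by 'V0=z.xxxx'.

Under the risk-neutral measure, an up-move has probability p* = (R−d)/(u−d) = 0.7833 and values discount at R = 1.24.
Terminal values V(2,·): V(2,0)=16.2200, V(2,1)=189.7900, V(2,2)=18.3800
  t=1,j=0: stock 143.2200 → up 196.2114 (V=189.7900), down 110.2794 (V=16.2200). Price 122.7284; hedge Δ=2.0199, bond B=-166.5550.
  t=1,j=1: stock 254.8200 → up 349.1034 (V=18.3800), down 196.2114 (V=189.7900). Price 44.7733; hedge Δ=-1.1211, bond B=330.4566.
  t=0,j=0: stock 186.0000 → up 254.8200 (V=44.7733), down 143.2200 (V=122.7284). Price 49.7286; hedge Δ=-0.6985, bond B=179.6538.
Each (Δ,B) replicates both successor values, so the strategy is self-financing and V0 is arbitrage-free.

(0,0): Delta=-0.6985 Bond=179.6538
(1,0): Delta=2.0199 Bond=-166.5550
(1,1): Delta=-1.1211 Bond=330.4566
V0=49.7286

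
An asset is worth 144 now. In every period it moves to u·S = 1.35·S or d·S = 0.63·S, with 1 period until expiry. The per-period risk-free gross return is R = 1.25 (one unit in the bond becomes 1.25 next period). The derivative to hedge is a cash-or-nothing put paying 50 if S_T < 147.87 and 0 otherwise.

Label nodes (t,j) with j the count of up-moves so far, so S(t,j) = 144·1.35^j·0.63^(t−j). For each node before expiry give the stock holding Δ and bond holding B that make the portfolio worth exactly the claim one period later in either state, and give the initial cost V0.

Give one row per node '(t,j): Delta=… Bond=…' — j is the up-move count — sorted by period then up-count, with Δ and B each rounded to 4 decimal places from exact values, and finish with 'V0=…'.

(0,0): Delta=-0.4823 Bond=75.0000
V0=5.5556

The replicating-portfolio and risk-neutral prices coincide; use p* = (1.25−0.63)/(1.35−0.63) = 0.8611 for the latter.
Terminal values V(1,·): V(1,0)=50.0000, V(1,1)=0.0000
  t=0,j=0: stock 144.0000 → up 194.4000 (V=0.0000), down 90.7200 (V=50.0000). Price 5.5556; hedge Δ=-0.4823, bond B=75.0000.
Root portfolio cost Δ·144+B reproduces V0=5.5556.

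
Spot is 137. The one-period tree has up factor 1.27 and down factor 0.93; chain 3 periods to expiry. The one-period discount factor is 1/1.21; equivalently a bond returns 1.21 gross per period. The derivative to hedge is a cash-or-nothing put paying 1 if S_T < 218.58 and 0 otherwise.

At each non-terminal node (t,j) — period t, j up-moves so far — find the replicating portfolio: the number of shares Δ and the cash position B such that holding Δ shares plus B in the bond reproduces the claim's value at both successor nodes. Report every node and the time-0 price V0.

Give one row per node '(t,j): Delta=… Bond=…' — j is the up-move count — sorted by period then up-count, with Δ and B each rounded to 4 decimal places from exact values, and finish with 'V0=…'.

(0,0): Delta=-0.0099 Bond=1.6116
(1,0): Delta=0.0000 Bond=0.6830
(1,1): Delta=-0.0115 Bond=2.2216
(2,0): Delta=0.0000 Bond=0.8264
(2,1): Delta=0.0000 Bond=0.8264
(2,2): Delta=-0.0133 Bond=3.0870
V0=0.2492

Under the risk-neutral measure, an up-move has probability p* = (R−d)/(u−d) = 0.8235 and values discount at R = 1.21.
At expiry t=3: V(3,0)=1.0000, V(3,1)=1.0000, V(3,2)=1.0000, V(3,3)=0.0000
  t=2,j=0: stock 118.4913 → up 150.4840 (V=1.0000), down 110.1969 (V=1.0000). Price 0.8264; hedge Δ=0.0000, bond B=0.8264.
  t=2,j=1: stock 161.8107 → up 205.4996 (V=1.0000), down 150.4840 (V=1.0000). Price 0.8264; hedge Δ=0.0000, bond B=0.8264.
  t=2,j=2: stock 220.9673 → up 280.6285 (V=0.0000), down 205.4996 (V=1.0000). Price 0.1458; hedge Δ=-0.0133, bond B=3.0870.
  t=1,j=0: stock 127.4100 → up 161.8107 (V=0.8264), down 118.4913 (V=0.8264). Price 0.6830; hedge Δ=0.0000, bond B=0.6830.
  t=1,j=1: stock 173.9900 → up 220.9673 (V=0.1458), down 161.8107 (V=0.8264). Price 0.2198; hedge Δ=-0.0115, bond B=2.2216.
  t=0,j=0: stock 137.0000 → up 173.9900 (V=0.2198), down 127.4100 (V=0.6830). Price 0.2492; hedge Δ=-0.0099, bond B=1.6116.
Self-financing check: at every node Δ·S+B equals the discounted successor values.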